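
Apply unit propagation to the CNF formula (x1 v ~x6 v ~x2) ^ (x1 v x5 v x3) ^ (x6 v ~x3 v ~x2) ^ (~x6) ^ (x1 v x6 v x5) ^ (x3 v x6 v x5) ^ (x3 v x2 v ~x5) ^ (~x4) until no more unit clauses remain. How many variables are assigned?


Unit propagation repeatedly assigns the literal in any unit clause, then simplifies.
Assignments in order: x6 = F, x4 = F.
No further unit clauses remain.
Total variables assigned = 2.

2


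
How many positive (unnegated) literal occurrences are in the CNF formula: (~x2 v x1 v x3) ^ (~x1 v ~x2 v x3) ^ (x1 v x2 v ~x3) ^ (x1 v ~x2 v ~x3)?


Scan each clause for unnegated literals.
Clause 1: 2 positive; Clause 2: 1 positive; Clause 3: 2 positive; Clause 4: 1 positive.
Total positive literal occurrences = 6.

6


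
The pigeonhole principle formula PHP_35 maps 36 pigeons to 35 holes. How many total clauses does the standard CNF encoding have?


The PHP encoding has two parts:
1) At-least-one-hole clauses: 36 (one per pigeon, each with 35 literals).
2) At-most-one-pigeon-per-hole clauses: 35 holes * C(36,2) = 35 * 630 = 22050.
Total clauses = 36 + 22050 = 22086.

22086


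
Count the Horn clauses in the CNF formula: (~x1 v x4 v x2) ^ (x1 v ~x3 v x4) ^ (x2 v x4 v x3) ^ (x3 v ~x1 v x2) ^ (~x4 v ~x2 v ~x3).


A Horn clause has at most one positive literal.
Clause 1: 2 positive lit(s) -> not Horn
Clause 2: 2 positive lit(s) -> not Horn
Clause 3: 3 positive lit(s) -> not Horn
Clause 4: 2 positive lit(s) -> not Horn
Clause 5: 0 positive lit(s) -> Horn
Total Horn clauses = 1.

1


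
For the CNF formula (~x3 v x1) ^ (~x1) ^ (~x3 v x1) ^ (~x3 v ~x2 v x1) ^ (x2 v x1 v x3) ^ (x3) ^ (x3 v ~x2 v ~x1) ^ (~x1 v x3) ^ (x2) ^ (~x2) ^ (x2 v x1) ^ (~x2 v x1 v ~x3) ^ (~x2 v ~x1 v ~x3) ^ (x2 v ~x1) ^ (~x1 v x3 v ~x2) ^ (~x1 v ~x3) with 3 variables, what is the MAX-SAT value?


Enumerate all 8 truth assignments.
For each, count how many of the 16 clauses are satisfied.
The formula is not fully satisfiable, so the maximum is below 16.
Maximum simultaneously satisfiable clauses = 14.

14


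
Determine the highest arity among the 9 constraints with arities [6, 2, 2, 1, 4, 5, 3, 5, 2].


The arities are: 6, 2, 2, 1, 4, 5, 3, 5, 2.
Scan for the maximum value.
Maximum arity = 6.

6


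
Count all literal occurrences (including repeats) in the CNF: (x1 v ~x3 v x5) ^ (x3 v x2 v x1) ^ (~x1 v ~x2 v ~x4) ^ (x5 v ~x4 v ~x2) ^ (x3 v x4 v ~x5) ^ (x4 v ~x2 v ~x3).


Clause lengths: 3, 3, 3, 3, 3, 3.
Sum = 3 + 3 + 3 + 3 + 3 + 3 = 18.

18


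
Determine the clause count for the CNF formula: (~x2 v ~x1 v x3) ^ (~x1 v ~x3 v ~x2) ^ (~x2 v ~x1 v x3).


Each group enclosed in parentheses joined by ^ is one clause.
Counting the conjuncts: 3 clauses.

3


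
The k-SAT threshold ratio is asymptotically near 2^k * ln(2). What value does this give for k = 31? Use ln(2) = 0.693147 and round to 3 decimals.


Using the asymptotic formula: threshold ~ 2^k * ln(2).
2^31 = 2147483648.
2147483648 * 0.693147 = 1488521848.16.

1488521848.16


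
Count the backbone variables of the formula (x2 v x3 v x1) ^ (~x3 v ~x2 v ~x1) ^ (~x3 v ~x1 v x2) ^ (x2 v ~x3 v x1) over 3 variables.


Find all satisfying assignments: 4 model(s).
Check which variables have the same value in every model.
No variable is fixed across all models.
Backbone size = 0.

0


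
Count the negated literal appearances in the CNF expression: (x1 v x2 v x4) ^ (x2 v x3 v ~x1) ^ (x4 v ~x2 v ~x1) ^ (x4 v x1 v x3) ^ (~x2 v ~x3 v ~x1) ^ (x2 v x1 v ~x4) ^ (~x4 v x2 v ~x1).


Scan each clause for negated literals.
Clause 1: 0 negative; Clause 2: 1 negative; Clause 3: 2 negative; Clause 4: 0 negative; Clause 5: 3 negative; Clause 6: 1 negative; Clause 7: 2 negative.
Total negative literal occurrences = 9.

9


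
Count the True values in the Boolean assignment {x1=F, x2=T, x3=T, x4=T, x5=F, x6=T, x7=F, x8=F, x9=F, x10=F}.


The weight is the number of variables assigned True.
True variables: x2, x3, x4, x6.
Weight = 4.

4


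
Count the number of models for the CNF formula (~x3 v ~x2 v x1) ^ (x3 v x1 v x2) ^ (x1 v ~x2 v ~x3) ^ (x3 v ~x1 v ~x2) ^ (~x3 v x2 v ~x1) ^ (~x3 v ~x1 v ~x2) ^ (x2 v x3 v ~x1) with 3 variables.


Enumerate all 8 truth assignments over 3 variables.
Test each against every clause.
Satisfying assignments found: 2.

2


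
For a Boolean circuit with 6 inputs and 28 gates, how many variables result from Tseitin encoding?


The Tseitin transformation introduces one auxiliary variable per gate.
Total variables = inputs + gates = 6 + 28 = 34.

34


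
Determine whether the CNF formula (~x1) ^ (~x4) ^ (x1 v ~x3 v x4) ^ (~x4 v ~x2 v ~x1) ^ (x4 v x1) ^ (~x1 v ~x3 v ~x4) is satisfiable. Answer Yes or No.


Check all 16 possible truth assignments.
Number of satisfying assignments found: 0.
The formula is unsatisfiable.

No


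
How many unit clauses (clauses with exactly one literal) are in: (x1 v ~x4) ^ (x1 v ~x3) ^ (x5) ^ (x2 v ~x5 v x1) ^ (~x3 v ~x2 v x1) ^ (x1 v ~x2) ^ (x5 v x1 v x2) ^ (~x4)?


A unit clause contains exactly one literal.
Unit clauses found: (x5), (~x4).
Count = 2.

2


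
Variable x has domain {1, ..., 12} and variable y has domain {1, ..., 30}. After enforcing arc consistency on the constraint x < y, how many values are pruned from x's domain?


For the constraint x < y, x needs a supporting value in y's domain.
x can be at most 29 (one less than y's maximum).
Valid x values from domain: 12 out of 12.
Pruned = 12 - 12 = 0.

0


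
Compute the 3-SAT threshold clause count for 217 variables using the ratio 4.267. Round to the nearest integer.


The 3-SAT phase transition occurs at approximately 4.267 clauses per variable.
m = 4.267 * 217 = 925.939.
Rounded to nearest integer: 926.

926


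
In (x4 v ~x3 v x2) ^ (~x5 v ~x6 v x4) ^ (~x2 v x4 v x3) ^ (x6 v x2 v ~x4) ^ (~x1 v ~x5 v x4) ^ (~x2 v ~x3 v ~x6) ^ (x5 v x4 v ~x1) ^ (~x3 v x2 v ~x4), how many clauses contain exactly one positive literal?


A definite clause has exactly one positive literal.
Clause 1: 2 positive -> not definite
Clause 2: 1 positive -> definite
Clause 3: 2 positive -> not definite
Clause 4: 2 positive -> not definite
Clause 5: 1 positive -> definite
Clause 6: 0 positive -> not definite
Clause 7: 2 positive -> not definite
Clause 8: 1 positive -> definite
Definite clause count = 3.

3


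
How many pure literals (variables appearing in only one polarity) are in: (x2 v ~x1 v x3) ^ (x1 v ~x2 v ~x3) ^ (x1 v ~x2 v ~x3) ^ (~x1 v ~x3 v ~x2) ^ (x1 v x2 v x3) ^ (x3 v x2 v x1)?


A pure literal appears in only one polarity across all clauses.
No pure literals found.
Count = 0.

0


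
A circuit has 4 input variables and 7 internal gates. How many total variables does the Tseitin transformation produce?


The Tseitin transformation introduces one auxiliary variable per gate.
Total variables = inputs + gates = 4 + 7 = 11.

11


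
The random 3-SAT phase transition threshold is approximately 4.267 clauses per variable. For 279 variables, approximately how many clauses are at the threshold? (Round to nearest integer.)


The 3-SAT phase transition occurs at approximately 4.267 clauses per variable.
m = 4.267 * 279 = 1190.493.
Rounded to nearest integer: 1190.

1190


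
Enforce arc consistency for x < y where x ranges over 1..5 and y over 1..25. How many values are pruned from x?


For the constraint x < y, x needs a supporting value in y's domain.
x can be at most 24 (one less than y's maximum).
Valid x values from domain: 5 out of 5.
Pruned = 5 - 5 = 0.

0


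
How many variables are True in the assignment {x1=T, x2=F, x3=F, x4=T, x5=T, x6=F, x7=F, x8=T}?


The weight is the number of variables assigned True.
True variables: x1, x4, x5, x8.
Weight = 4.

4


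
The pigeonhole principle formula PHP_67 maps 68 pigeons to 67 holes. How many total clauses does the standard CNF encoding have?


The PHP encoding has two parts:
1) At-least-one-hole clauses: 68 (one per pigeon, each with 67 literals).
2) At-most-one-pigeon-per-hole clauses: 67 holes * C(68,2) = 67 * 2278 = 152626.
Total clauses = 68 + 152626 = 152694.

152694


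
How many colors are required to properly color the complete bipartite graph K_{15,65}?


K_{15,65} is bipartite by definition: the two parts are independent sets, with every edge crossing between them.
Color all vertices in one part with color 1 and all vertices in the other part with color 2.
Since the graph has at least one edge, one color does not suffice.
Chromatic number = 2.

2


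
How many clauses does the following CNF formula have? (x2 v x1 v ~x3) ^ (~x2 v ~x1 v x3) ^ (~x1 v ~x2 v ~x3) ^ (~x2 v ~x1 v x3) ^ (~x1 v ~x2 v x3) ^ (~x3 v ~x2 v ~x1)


Each group enclosed in parentheses joined by ^ is one clause.
Counting the conjuncts: 6 clauses.

6


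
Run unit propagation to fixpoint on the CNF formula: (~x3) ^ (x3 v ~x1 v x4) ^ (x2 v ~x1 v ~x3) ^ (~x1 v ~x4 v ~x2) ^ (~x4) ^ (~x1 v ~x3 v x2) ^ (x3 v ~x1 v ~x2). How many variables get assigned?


Unit propagation repeatedly assigns the literal in any unit clause, then simplifies.
Assignments in order: x3 = F, x4 = F, x1 = F.
No further unit clauses remain.
Total variables assigned = 3.

3


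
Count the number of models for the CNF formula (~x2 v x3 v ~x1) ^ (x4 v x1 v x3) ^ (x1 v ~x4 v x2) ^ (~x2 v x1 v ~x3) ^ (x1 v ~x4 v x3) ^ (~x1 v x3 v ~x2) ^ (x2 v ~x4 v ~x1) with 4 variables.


Enumerate all 16 truth assignments over 4 variables.
Test each against every clause.
Satisfying assignments found: 5.

5


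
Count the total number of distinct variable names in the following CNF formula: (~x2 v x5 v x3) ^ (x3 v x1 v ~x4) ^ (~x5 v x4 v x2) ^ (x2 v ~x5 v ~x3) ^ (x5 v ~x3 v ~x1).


Identify each distinct variable in the formula.
Variables found: x1, x2, x3, x4, x5.
Total distinct variables = 5.

5


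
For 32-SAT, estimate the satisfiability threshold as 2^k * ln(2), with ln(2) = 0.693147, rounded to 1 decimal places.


Using the asymptotic formula: threshold ~ 2^k * ln(2).
2^32 = 4294967296.
4294967296 * 0.693147 = 2977043696.3.

2977043696.3


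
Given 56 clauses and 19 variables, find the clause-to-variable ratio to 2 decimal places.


Clause-to-variable ratio = clauses / variables.
56 / 19 = 2.95.

2.95


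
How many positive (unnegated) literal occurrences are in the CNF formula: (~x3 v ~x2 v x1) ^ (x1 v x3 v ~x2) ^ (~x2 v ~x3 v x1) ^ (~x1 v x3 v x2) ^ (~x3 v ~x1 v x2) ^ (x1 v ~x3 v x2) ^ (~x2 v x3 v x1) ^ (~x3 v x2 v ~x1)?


Scan each clause for unnegated literals.
Clause 1: 1 positive; Clause 2: 2 positive; Clause 3: 1 positive; Clause 4: 2 positive; Clause 5: 1 positive; Clause 6: 2 positive; Clause 7: 2 positive; Clause 8: 1 positive.
Total positive literal occurrences = 12.

12


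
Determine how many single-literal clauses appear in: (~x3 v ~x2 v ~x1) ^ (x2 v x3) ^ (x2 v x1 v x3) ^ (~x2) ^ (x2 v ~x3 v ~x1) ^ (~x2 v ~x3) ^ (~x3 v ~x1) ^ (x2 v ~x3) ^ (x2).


A unit clause contains exactly one literal.
Unit clauses found: (~x2), (x2).
Count = 2.

2


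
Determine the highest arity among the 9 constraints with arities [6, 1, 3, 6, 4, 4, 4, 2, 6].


The arities are: 6, 1, 3, 6, 4, 4, 4, 2, 6.
Scan for the maximum value.
Maximum arity = 6.

6


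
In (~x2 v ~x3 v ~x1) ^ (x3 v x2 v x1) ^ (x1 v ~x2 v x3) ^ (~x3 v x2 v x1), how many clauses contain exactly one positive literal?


A definite clause has exactly one positive literal.
Clause 1: 0 positive -> not definite
Clause 2: 3 positive -> not definite
Clause 3: 2 positive -> not definite
Clause 4: 2 positive -> not definite
Definite clause count = 0.

0


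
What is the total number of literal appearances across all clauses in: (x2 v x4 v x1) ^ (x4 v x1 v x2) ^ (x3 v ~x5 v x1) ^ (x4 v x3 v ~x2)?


Clause lengths: 3, 3, 3, 3.
Sum = 3 + 3 + 3 + 3 = 12.

12


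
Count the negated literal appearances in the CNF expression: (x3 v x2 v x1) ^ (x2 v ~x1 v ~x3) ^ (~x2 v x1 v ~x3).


Scan each clause for negated literals.
Clause 1: 0 negative; Clause 2: 2 negative; Clause 3: 2 negative.
Total negative literal occurrences = 4.

4


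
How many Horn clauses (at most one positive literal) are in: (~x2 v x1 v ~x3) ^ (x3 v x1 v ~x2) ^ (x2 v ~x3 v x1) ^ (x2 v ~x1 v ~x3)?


A Horn clause has at most one positive literal.
Clause 1: 1 positive lit(s) -> Horn
Clause 2: 2 positive lit(s) -> not Horn
Clause 3: 2 positive lit(s) -> not Horn
Clause 4: 1 positive lit(s) -> Horn
Total Horn clauses = 2.

2


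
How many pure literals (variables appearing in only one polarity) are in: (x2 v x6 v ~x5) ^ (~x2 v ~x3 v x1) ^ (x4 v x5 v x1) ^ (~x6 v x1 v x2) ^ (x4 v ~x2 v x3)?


A pure literal appears in only one polarity across all clauses.
Pure literals: x1 (positive only), x4 (positive only).
Count = 2.

2


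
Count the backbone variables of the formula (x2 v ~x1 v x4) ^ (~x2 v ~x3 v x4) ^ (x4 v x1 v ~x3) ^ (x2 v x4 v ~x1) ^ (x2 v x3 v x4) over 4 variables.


Find all satisfying assignments: 10 model(s).
Check which variables have the same value in every model.
No variable is fixed across all models.
Backbone size = 0.

0


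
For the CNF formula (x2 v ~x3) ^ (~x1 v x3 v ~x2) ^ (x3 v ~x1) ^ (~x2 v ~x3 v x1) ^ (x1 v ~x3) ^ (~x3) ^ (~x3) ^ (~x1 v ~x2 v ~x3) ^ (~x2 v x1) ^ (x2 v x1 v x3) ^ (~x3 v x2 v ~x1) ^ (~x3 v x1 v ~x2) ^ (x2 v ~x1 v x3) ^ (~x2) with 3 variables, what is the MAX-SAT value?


Enumerate all 8 truth assignments.
For each, count how many of the 14 clauses are satisfied.
The formula is not fully satisfiable, so the maximum is below 14.
Maximum simultaneously satisfiable clauses = 13.

13


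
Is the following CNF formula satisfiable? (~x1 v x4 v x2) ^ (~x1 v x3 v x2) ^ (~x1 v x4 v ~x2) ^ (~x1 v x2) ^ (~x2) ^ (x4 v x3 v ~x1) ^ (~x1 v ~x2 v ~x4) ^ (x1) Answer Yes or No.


Check all 16 possible truth assignments.
Number of satisfying assignments found: 0.
The formula is unsatisfiable.

No


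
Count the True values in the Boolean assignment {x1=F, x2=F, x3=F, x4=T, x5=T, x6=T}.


The weight is the number of variables assigned True.
True variables: x4, x5, x6.
Weight = 3.

3


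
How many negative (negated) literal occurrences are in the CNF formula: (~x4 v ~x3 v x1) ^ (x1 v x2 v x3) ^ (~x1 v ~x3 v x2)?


Scan each clause for negated literals.
Clause 1: 2 negative; Clause 2: 0 negative; Clause 3: 2 negative.
Total negative literal occurrences = 4.

4


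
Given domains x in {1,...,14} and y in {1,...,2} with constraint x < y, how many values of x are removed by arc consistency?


For the constraint x < y, x needs a supporting value in y's domain.
x can be at most 1 (one less than y's maximum).
Valid x values from domain: 1 out of 14.
Pruned = 14 - 1 = 13.

13


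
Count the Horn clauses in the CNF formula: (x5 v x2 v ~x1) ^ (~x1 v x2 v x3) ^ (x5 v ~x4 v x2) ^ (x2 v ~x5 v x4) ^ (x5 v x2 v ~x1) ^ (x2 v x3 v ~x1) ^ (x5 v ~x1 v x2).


A Horn clause has at most one positive literal.
Clause 1: 2 positive lit(s) -> not Horn
Clause 2: 2 positive lit(s) -> not Horn
Clause 3: 2 positive lit(s) -> not Horn
Clause 4: 2 positive lit(s) -> not Horn
Clause 5: 2 positive lit(s) -> not Horn
Clause 6: 2 positive lit(s) -> not Horn
Clause 7: 2 positive lit(s) -> not Horn
Total Horn clauses = 0.

0


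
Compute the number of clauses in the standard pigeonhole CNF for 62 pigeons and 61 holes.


The PHP encoding has two parts:
1) At-least-one-hole clauses: 62 (one per pigeon, each with 61 literals).
2) At-most-one-pigeon-per-hole clauses: 61 holes * C(62,2) = 61 * 1891 = 115351.
Total clauses = 62 + 115351 = 115413.

115413


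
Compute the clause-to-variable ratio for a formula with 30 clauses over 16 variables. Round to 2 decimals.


Clause-to-variable ratio = clauses / variables.
30 / 16 = 1.88.

1.88


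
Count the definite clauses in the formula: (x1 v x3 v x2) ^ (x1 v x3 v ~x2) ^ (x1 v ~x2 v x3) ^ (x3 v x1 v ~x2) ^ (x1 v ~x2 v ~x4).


A definite clause has exactly one positive literal.
Clause 1: 3 positive -> not definite
Clause 2: 2 positive -> not definite
Clause 3: 2 positive -> not definite
Clause 4: 2 positive -> not definite
Clause 5: 1 positive -> definite
Definite clause count = 1.

1


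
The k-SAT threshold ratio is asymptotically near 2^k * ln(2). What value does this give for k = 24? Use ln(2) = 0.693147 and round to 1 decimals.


Using the asymptotic formula: threshold ~ 2^k * ln(2).
2^24 = 16777216.
16777216 * 0.693147 = 11629076.9.

11629076.9


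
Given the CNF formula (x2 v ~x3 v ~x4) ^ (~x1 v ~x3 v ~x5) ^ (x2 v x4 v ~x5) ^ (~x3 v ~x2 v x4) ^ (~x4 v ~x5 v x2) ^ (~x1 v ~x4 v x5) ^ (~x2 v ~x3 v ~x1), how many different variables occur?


Identify each distinct variable in the formula.
Variables found: x1, x2, x3, x4, x5.
Total distinct variables = 5.

5


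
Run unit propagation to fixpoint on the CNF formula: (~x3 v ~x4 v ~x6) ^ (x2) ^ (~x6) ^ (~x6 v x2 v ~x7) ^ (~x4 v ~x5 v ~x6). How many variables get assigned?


Unit propagation repeatedly assigns the literal in any unit clause, then simplifies.
Assignments in order: x2 = T, x6 = F.
No further unit clauses remain.
Total variables assigned = 2.

2


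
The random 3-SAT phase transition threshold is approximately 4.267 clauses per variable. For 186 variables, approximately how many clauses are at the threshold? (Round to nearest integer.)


The 3-SAT phase transition occurs at approximately 4.267 clauses per variable.
m = 4.267 * 186 = 793.662.
Rounded to nearest integer: 794.

794


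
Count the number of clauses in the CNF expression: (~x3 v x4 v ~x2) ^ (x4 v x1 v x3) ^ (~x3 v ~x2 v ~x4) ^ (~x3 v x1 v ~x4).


Each group enclosed in parentheses joined by ^ is one clause.
Counting the conjuncts: 4 clauses.

4


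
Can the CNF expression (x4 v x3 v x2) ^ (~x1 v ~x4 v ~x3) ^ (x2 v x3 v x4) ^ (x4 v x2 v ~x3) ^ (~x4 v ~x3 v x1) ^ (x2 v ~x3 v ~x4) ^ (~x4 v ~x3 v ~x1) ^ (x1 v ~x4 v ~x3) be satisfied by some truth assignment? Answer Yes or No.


Check all 16 possible truth assignments.
Number of satisfying assignments found: 8.
The formula is satisfiable.

Yes


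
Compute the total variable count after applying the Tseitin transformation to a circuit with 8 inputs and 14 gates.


The Tseitin transformation introduces one auxiliary variable per gate.
Total variables = inputs + gates = 8 + 14 = 22.

22


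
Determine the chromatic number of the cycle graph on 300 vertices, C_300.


A cycle on an even number of vertices is bipartite: alternate two colors around the cycle.
Since 300 is even, two colors suffice, and at least two are needed because the graph has edges.
Chromatic number = 2.

2


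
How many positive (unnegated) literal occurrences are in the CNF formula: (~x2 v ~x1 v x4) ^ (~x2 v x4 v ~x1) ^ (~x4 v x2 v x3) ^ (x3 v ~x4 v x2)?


Scan each clause for unnegated literals.
Clause 1: 1 positive; Clause 2: 1 positive; Clause 3: 2 positive; Clause 4: 2 positive.
Total positive literal occurrences = 6.

6


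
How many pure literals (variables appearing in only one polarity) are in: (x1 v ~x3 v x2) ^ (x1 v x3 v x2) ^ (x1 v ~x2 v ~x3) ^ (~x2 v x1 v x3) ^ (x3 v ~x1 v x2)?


A pure literal appears in only one polarity across all clauses.
No pure literals found.
Count = 0.

0


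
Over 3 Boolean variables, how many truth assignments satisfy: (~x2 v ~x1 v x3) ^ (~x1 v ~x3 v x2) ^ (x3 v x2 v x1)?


Enumerate all 8 truth assignments over 3 variables.
Test each against every clause.
Satisfying assignments found: 5.

5


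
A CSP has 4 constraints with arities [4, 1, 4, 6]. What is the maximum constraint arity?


The arities are: 4, 1, 4, 6.
Scan for the maximum value.
Maximum arity = 6.

6


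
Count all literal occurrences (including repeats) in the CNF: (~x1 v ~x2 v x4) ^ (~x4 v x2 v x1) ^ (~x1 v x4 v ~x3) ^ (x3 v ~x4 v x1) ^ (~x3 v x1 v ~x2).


Clause lengths: 3, 3, 3, 3, 3.
Sum = 3 + 3 + 3 + 3 + 3 = 15.

15


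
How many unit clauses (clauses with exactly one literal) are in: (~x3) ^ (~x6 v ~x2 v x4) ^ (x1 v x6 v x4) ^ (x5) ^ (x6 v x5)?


A unit clause contains exactly one literal.
Unit clauses found: (~x3), (x5).
Count = 2.

2


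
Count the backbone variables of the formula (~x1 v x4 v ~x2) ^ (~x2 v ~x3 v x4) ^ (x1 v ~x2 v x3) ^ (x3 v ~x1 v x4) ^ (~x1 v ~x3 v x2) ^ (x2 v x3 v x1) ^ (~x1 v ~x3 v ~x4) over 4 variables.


Find all satisfying assignments: 5 model(s).
Check which variables have the same value in every model.
No variable is fixed across all models.
Backbone size = 0.

0


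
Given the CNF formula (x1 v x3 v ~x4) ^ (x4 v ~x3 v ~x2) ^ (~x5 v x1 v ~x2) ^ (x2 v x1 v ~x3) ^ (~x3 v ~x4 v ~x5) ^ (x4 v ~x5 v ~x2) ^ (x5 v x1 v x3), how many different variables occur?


Identify each distinct variable in the formula.
Variables found: x1, x2, x3, x4, x5.
Total distinct variables = 5.

5


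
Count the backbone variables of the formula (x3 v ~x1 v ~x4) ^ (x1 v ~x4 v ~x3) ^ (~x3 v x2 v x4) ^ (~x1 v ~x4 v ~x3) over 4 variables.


Find all satisfying assignments: 8 model(s).
Check which variables have the same value in every model.
No variable is fixed across all models.
Backbone size = 0.

0


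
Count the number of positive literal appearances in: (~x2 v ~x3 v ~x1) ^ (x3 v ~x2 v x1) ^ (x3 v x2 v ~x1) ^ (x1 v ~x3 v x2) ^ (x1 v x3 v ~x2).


Scan each clause for unnegated literals.
Clause 1: 0 positive; Clause 2: 2 positive; Clause 3: 2 positive; Clause 4: 2 positive; Clause 5: 2 positive.
Total positive literal occurrences = 8.

8


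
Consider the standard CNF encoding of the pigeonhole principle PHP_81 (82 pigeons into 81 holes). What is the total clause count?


The PHP encoding has two parts:
1) At-least-one-hole clauses: 82 (one per pigeon, each with 81 literals).
2) At-most-one-pigeon-per-hole clauses: 81 holes * C(82,2) = 81 * 3321 = 269001.
Total clauses = 82 + 269001 = 269083.

269083


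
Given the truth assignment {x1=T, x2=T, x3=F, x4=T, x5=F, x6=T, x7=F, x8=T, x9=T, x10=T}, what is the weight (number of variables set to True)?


The weight is the number of variables assigned True.
True variables: x1, x2, x4, x6, x8, x9, x10.
Weight = 7.

7


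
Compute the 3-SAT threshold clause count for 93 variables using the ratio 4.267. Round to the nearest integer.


The 3-SAT phase transition occurs at approximately 4.267 clauses per variable.
m = 4.267 * 93 = 396.831.
Rounded to nearest integer: 397.

397


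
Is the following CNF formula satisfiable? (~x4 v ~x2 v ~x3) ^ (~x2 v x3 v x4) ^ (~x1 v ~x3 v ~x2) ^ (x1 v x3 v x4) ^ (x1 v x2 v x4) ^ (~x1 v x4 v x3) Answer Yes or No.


Check all 16 possible truth assignments.
Number of satisfying assignments found: 8.
The formula is satisfiable.

Yes


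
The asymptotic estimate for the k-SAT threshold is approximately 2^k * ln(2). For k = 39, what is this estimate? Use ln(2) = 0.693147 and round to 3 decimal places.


Using the asymptotic formula: threshold ~ 2^k * ln(2).
2^39 = 549755813888.
549755813888 * 0.693147 = 381061593129.026.

381061593129.026


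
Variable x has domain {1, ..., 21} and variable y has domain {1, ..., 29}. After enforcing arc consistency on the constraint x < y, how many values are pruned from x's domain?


For the constraint x < y, x needs a supporting value in y's domain.
x can be at most 28 (one less than y's maximum).
Valid x values from domain: 21 out of 21.
Pruned = 21 - 21 = 0.

0


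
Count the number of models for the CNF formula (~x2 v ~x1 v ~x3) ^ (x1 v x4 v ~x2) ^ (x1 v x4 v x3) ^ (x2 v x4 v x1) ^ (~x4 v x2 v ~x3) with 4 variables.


Enumerate all 16 truth assignments over 4 variables.
Test each against every clause.
Satisfying assignments found: 8.

8


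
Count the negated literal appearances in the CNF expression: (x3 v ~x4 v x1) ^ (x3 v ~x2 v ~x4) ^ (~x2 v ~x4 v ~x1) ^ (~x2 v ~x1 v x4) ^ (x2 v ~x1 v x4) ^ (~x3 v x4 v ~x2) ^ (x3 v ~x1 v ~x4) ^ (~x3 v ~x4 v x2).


Scan each clause for negated literals.
Clause 1: 1 negative; Clause 2: 2 negative; Clause 3: 3 negative; Clause 4: 2 negative; Clause 5: 1 negative; Clause 6: 2 negative; Clause 7: 2 negative; Clause 8: 2 negative.
Total negative literal occurrences = 15.

15


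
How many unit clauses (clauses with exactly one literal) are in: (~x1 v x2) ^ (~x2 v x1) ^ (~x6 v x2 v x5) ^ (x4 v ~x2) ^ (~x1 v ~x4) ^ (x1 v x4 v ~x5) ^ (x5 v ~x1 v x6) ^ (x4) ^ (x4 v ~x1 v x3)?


A unit clause contains exactly one literal.
Unit clauses found: (x4).
Count = 1.

1


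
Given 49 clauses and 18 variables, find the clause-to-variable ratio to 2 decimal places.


Clause-to-variable ratio = clauses / variables.
49 / 18 = 2.72.

2.72


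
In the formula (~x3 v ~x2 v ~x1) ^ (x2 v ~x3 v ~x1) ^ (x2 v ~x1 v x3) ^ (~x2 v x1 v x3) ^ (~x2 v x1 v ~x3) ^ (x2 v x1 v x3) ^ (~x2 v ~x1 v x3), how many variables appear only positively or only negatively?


A pure literal appears in only one polarity across all clauses.
No pure literals found.
Count = 0.

0


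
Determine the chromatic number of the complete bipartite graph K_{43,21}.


K_{43,21} is bipartite by definition: the two parts are independent sets, with every edge crossing between them.
Color all vertices in one part with color 1 and all vertices in the other part with color 2.
Since the graph has at least one edge, one color does not suffice.
Chromatic number = 2.

2


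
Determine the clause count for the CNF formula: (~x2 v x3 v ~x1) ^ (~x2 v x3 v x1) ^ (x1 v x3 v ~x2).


Each group enclosed in parentheses joined by ^ is one clause.
Counting the conjuncts: 3 clauses.

3


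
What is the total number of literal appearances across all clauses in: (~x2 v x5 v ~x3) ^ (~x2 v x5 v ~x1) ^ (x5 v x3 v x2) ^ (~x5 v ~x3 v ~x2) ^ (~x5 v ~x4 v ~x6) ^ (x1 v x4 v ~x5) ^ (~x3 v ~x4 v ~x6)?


Clause lengths: 3, 3, 3, 3, 3, 3, 3.
Sum = 3 + 3 + 3 + 3 + 3 + 3 + 3 = 21.

21


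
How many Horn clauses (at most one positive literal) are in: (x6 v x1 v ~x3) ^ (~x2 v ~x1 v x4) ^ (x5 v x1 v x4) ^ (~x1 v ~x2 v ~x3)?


A Horn clause has at most one positive literal.
Clause 1: 2 positive lit(s) -> not Horn
Clause 2: 1 positive lit(s) -> Horn
Clause 3: 3 positive lit(s) -> not Horn
Clause 4: 0 positive lit(s) -> Horn
Total Horn clauses = 2.

2


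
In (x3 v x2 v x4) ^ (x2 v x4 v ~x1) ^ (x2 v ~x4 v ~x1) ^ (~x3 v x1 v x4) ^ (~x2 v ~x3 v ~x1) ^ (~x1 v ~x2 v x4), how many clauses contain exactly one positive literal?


A definite clause has exactly one positive literal.
Clause 1: 3 positive -> not definite
Clause 2: 2 positive -> not definite
Clause 3: 1 positive -> definite
Clause 4: 2 positive -> not definite
Clause 5: 0 positive -> not definite
Clause 6: 1 positive -> definite
Definite clause count = 2.

2


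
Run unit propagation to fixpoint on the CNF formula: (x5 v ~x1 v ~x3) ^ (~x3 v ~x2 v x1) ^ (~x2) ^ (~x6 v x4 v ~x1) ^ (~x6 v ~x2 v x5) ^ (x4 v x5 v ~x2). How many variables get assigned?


Unit propagation repeatedly assigns the literal in any unit clause, then simplifies.
Assignments in order: x2 = F.
No further unit clauses remain.
Total variables assigned = 1.

1


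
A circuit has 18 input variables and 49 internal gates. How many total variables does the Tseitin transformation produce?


The Tseitin transformation introduces one auxiliary variable per gate.
Total variables = inputs + gates = 18 + 49 = 67.

67


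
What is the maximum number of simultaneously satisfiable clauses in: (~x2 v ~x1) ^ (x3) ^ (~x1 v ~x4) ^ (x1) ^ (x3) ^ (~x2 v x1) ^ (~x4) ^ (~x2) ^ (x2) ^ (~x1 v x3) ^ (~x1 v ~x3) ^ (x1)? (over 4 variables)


Enumerate all 16 truth assignments.
For each, count how many of the 12 clauses are satisfied.
The formula is not fully satisfiable, so the maximum is below 12.
Maximum simultaneously satisfiable clauses = 10.

10


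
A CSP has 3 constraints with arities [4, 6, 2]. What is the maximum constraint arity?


The arities are: 4, 6, 2.
Scan for the maximum value.
Maximum arity = 6.

6


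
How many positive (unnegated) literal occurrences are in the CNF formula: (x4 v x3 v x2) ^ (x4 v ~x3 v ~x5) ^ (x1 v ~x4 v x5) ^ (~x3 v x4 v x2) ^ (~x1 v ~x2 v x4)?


Scan each clause for unnegated literals.
Clause 1: 3 positive; Clause 2: 1 positive; Clause 3: 2 positive; Clause 4: 2 positive; Clause 5: 1 positive.
Total positive literal occurrences = 9.

9


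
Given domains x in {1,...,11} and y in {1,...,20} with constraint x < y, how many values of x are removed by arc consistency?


For the constraint x < y, x needs a supporting value in y's domain.
x can be at most 19 (one less than y's maximum).
Valid x values from domain: 11 out of 11.
Pruned = 11 - 11 = 0.

0


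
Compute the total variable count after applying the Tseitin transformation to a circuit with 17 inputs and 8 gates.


The Tseitin transformation introduces one auxiliary variable per gate.
Total variables = inputs + gates = 17 + 8 = 25.

25


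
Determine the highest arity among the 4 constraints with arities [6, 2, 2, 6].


The arities are: 6, 2, 2, 6.
Scan for the maximum value.
Maximum arity = 6.

6


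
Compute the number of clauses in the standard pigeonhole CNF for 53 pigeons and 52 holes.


The PHP encoding has two parts:
1) At-least-one-hole clauses: 53 (one per pigeon, each with 52 literals).
2) At-most-one-pigeon-per-hole clauses: 52 holes * C(53,2) = 52 * 1378 = 71656.
Total clauses = 53 + 71656 = 71709.

71709


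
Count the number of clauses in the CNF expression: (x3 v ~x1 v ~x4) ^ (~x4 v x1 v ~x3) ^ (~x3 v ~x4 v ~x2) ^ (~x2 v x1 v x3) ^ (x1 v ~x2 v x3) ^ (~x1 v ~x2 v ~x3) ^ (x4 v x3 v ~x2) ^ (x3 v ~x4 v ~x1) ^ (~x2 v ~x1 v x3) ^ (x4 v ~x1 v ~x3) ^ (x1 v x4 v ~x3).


Each group enclosed in parentheses joined by ^ is one clause.
Counting the conjuncts: 11 clauses.

11


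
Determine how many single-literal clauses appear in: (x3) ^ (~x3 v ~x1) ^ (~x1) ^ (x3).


A unit clause contains exactly one literal.
Unit clauses found: (x3), (~x1), (x3).
Count = 3.

3


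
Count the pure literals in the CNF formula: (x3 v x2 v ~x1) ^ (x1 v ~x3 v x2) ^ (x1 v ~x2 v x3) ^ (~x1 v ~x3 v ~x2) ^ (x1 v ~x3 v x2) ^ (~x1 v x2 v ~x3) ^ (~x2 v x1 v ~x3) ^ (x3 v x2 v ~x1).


A pure literal appears in only one polarity across all clauses.
No pure literals found.
Count = 0.

0


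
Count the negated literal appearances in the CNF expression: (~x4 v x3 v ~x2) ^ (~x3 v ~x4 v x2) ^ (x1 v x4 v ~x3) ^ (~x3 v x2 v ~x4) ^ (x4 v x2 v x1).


Scan each clause for negated literals.
Clause 1: 2 negative; Clause 2: 2 negative; Clause 3: 1 negative; Clause 4: 2 negative; Clause 5: 0 negative.
Total negative literal occurrences = 7.

7


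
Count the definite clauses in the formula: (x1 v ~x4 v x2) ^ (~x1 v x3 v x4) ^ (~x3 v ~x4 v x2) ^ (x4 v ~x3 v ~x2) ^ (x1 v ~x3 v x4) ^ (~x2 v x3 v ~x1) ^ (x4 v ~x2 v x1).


A definite clause has exactly one positive literal.
Clause 1: 2 positive -> not definite
Clause 2: 2 positive -> not definite
Clause 3: 1 positive -> definite
Clause 4: 1 positive -> definite
Clause 5: 2 positive -> not definite
Clause 6: 1 positive -> definite
Clause 7: 2 positive -> not definite
Definite clause count = 3.

3


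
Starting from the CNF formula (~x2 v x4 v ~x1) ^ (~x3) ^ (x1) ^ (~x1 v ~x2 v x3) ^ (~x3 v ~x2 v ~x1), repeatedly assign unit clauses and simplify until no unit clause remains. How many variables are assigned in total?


Unit propagation repeatedly assigns the literal in any unit clause, then simplifies.
Assignments in order: x3 = F, x1 = T, x2 = F.
No further unit clauses remain.
Total variables assigned = 3.

3


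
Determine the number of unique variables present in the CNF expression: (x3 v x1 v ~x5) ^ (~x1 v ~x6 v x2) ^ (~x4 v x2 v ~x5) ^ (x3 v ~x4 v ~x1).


Identify each distinct variable in the formula.
Variables found: x1, x2, x3, x4, x5, x6.
Total distinct variables = 6.

6


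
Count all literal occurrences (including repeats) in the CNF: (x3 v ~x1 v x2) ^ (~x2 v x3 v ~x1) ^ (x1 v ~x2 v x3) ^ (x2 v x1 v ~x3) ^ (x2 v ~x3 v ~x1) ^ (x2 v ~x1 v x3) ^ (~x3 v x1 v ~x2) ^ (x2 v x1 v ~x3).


Clause lengths: 3, 3, 3, 3, 3, 3, 3, 3.
Sum = 3 + 3 + 3 + 3 + 3 + 3 + 3 + 3 = 24.

24


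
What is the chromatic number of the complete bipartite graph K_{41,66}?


K_{41,66} is bipartite by definition: the two parts are independent sets, with every edge crossing between them.
Color all vertices in one part with color 1 and all vertices in the other part with color 2.
Since the graph has at least one edge, one color does not suffice.
Chromatic number = 2.

2


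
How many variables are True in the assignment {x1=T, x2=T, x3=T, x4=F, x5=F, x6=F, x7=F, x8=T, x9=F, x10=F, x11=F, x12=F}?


The weight is the number of variables assigned True.
True variables: x1, x2, x3, x8.
Weight = 4.

4


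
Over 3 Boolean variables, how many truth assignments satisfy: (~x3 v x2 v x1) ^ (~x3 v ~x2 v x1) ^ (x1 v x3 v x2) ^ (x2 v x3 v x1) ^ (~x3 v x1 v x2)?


Enumerate all 8 truth assignments over 3 variables.
Test each against every clause.
Satisfying assignments found: 5.

5


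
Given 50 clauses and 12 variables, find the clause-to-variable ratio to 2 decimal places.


Clause-to-variable ratio = clauses / variables.
50 / 12 = 4.17.

4.17


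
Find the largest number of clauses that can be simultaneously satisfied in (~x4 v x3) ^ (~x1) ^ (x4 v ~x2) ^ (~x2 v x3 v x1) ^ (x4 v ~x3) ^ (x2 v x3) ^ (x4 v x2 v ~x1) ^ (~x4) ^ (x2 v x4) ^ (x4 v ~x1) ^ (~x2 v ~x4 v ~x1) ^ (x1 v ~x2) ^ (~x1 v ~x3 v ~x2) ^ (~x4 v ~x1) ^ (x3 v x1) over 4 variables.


Enumerate all 16 truth assignments.
For each, count how many of the 15 clauses are satisfied.
The formula is not fully satisfiable, so the maximum is below 15.
Maximum simultaneously satisfiable clauses = 14.

14


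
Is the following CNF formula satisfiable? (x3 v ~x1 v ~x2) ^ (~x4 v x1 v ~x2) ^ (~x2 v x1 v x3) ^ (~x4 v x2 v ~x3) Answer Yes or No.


Check all 16 possible truth assignments.
Number of satisfying assignments found: 9.
The formula is satisfiable.

Yes


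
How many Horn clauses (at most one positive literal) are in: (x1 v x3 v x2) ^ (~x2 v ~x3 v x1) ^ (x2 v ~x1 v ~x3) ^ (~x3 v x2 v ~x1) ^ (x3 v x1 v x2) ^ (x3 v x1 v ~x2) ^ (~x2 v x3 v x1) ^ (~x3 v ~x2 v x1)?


A Horn clause has at most one positive literal.
Clause 1: 3 positive lit(s) -> not Horn
Clause 2: 1 positive lit(s) -> Horn
Clause 3: 1 positive lit(s) -> Horn
Clause 4: 1 positive lit(s) -> Horn
Clause 5: 3 positive lit(s) -> not Horn
Clause 6: 2 positive lit(s) -> not Horn
Clause 7: 2 positive lit(s) -> not Horn
Clause 8: 1 positive lit(s) -> Horn
Total Horn clauses = 4.

4


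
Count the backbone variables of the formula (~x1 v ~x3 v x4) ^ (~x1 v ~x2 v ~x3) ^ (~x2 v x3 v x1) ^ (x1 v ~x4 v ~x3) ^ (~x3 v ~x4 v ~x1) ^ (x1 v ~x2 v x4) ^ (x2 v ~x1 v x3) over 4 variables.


Find all satisfying assignments: 5 model(s).
Check which variables have the same value in every model.
No variable is fixed across all models.
Backbone size = 0.

0


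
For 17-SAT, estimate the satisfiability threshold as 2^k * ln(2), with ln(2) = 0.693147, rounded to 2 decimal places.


Using the asymptotic formula: threshold ~ 2^k * ln(2).
2^17 = 131072.
131072 * 0.693147 = 90852.16.

90852.16


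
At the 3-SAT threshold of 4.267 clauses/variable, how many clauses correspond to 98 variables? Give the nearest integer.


The 3-SAT phase transition occurs at approximately 4.267 clauses per variable.
m = 4.267 * 98 = 418.166.
Rounded to nearest integer: 418.

418


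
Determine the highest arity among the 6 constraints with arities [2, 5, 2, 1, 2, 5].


The arities are: 2, 5, 2, 1, 2, 5.
Scan for the maximum value.
Maximum arity = 5.

5


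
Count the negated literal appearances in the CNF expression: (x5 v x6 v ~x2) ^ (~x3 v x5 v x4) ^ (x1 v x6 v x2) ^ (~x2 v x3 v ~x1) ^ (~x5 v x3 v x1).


Scan each clause for negated literals.
Clause 1: 1 negative; Clause 2: 1 negative; Clause 3: 0 negative; Clause 4: 2 negative; Clause 5: 1 negative.
Total negative literal occurrences = 5.

5


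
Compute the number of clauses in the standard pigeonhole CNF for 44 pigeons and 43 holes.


The PHP encoding has two parts:
1) At-least-one-hole clauses: 44 (one per pigeon, each with 43 literals).
2) At-most-one-pigeon-per-hole clauses: 43 holes * C(44,2) = 43 * 946 = 40678.
Total clauses = 44 + 40678 = 40722.

40722


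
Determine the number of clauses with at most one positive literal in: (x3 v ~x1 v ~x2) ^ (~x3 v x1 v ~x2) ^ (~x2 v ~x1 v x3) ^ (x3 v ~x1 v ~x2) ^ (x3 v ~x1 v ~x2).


A Horn clause has at most one positive literal.
Clause 1: 1 positive lit(s) -> Horn
Clause 2: 1 positive lit(s) -> Horn
Clause 3: 1 positive lit(s) -> Horn
Clause 4: 1 positive lit(s) -> Horn
Clause 5: 1 positive lit(s) -> Horn
Total Horn clauses = 5.

5


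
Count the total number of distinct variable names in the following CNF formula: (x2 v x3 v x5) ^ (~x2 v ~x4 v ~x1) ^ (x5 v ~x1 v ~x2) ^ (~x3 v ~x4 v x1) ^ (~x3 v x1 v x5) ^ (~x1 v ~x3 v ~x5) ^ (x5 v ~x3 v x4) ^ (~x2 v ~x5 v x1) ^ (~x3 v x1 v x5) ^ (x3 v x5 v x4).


Identify each distinct variable in the formula.
Variables found: x1, x2, x3, x4, x5.
Total distinct variables = 5.

5


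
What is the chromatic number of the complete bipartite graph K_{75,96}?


K_{75,96} is bipartite by definition: the two parts are independent sets, with every edge crossing between them.
Color all vertices in one part with color 1 and all vertices in the other part with color 2.
Since the graph has at least one edge, one color does not suffice.
Chromatic number = 2.

2


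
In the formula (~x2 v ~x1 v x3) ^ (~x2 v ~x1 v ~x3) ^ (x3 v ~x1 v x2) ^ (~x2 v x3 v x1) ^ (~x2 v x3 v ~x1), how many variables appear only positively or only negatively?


A pure literal appears in only one polarity across all clauses.
No pure literals found.
Count = 0.

0


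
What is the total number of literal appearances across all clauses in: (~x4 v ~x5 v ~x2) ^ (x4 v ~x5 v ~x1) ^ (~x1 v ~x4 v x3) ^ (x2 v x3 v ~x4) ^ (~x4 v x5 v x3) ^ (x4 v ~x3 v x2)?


Clause lengths: 3, 3, 3, 3, 3, 3.
Sum = 3 + 3 + 3 + 3 + 3 + 3 = 18.

18


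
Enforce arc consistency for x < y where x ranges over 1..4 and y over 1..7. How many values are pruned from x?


For the constraint x < y, x needs a supporting value in y's domain.
x can be at most 6 (one less than y's maximum).
Valid x values from domain: 4 out of 4.
Pruned = 4 - 4 = 0.

0


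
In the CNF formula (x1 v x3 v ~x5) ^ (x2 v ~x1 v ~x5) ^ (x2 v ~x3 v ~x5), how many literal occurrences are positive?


Scan each clause for unnegated literals.
Clause 1: 2 positive; Clause 2: 1 positive; Clause 3: 1 positive.
Total positive literal occurrences = 4.

4


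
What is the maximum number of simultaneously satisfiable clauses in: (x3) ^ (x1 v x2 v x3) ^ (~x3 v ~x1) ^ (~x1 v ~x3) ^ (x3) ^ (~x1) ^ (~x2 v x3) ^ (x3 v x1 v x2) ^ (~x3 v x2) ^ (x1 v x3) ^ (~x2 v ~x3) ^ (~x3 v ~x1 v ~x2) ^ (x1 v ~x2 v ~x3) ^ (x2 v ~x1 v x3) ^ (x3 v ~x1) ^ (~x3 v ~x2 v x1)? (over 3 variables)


Enumerate all 8 truth assignments.
For each, count how many of the 16 clauses are satisfied.
The formula is not fully satisfiable, so the maximum is below 16.
Maximum simultaneously satisfiable clauses = 15.

15


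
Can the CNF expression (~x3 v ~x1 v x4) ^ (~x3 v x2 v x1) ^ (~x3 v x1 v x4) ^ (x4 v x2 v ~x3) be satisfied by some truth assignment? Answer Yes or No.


Check all 16 possible truth assignments.
Number of satisfying assignments found: 11.
The formula is satisfiable.

Yes


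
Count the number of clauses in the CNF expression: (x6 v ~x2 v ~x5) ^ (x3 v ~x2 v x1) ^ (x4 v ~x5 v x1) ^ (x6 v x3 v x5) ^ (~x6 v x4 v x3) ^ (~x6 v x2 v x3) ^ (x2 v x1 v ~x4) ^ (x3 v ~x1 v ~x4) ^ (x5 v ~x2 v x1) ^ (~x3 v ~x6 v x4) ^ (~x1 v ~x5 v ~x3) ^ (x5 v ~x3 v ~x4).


Each group enclosed in parentheses joined by ^ is one clause.
Counting the conjuncts: 12 clauses.

12


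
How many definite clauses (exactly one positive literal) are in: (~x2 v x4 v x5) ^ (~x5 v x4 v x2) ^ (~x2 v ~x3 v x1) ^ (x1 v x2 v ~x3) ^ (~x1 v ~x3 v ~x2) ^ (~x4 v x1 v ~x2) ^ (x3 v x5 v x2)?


A definite clause has exactly one positive literal.
Clause 1: 2 positive -> not definite
Clause 2: 2 positive -> not definite
Clause 3: 1 positive -> definite
Clause 4: 2 positive -> not definite
Clause 5: 0 positive -> not definite
Clause 6: 1 positive -> definite
Clause 7: 3 positive -> not definite
Definite clause count = 2.

2
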